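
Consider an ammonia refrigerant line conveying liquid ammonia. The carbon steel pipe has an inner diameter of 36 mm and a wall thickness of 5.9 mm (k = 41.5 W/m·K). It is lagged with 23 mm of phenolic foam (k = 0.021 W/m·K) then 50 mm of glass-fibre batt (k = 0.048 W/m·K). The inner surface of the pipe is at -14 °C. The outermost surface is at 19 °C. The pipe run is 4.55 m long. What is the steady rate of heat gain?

Q ≈ 20 W

Radial resistances (cylindrical: R_cond = ln(r_o/r_i)/(2πkL), R_conv = 1/(h·2πrL)):
R_carbon steel pipe wall = ln(23.9/18)/(2π×41.5×4.55) = 2.39×10^-4 K/W
R_phenolic foam = ln(46.9/23.9)/(2π×0.021×4.55) = 1.123 K/W
R_glass-fibre batt = ln(96.9/46.9)/(2π×0.048×4.55) = 0.5288 K/W
R_total = 1.652 K/W
Q = ΔT/R_total = 33/1.652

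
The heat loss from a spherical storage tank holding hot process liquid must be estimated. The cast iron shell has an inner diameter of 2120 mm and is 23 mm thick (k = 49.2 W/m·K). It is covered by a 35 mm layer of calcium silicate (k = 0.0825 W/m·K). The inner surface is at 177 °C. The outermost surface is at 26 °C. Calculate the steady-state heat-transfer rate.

Each spherical layer contributes R = (1/r_i − 1/r_o)/(4πk):
R_cast iron shell = (1/1.06 − 1/1.083)/(4π×49.2) = 3.241×10^-5 K/W
R_calcium silicate = (1/1.083 − 1/1.118)/(4π×0.0825) = 0.02788 K/W
R_total = 0.02792 K/W
Q = ΔT/R_total = 151/0.02792

Q ≈ 5410 W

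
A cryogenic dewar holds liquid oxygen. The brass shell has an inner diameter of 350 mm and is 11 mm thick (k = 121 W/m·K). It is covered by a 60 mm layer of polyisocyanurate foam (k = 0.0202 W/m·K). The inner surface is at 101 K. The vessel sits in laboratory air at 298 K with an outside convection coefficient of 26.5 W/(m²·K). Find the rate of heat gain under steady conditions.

Q ≈ 37.8 W

Each spherical layer contributes R = (1/r_i − 1/r_o)/(4πk):
R_brass shell = (1/0.175 − 1/0.186)/(4π×121) = 2.223×10^-4 K/W
R_polyisocyanurate foam = (1/0.186 − 1/0.246)/(4π×0.0202) = 5.166 K/W
R_outer film = 1/(h·4πr_o²) = 1/(26.5×4π×0.246²) = 0.04962 K/W
R_total = 5.216 K/W
Q = ΔT/R_total = 197/5.216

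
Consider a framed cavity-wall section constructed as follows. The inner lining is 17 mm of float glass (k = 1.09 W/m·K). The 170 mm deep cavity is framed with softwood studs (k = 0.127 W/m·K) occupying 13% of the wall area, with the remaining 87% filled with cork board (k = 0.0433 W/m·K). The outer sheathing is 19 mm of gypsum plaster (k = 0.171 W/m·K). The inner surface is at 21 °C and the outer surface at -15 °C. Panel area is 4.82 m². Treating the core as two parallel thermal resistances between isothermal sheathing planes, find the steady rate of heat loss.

Sheathing layers in series; stud and cavity paths in parallel between them.
R_inner = 0.017/(1.09×4.82) = 0.003236 K/W
R_stud  = 0.17/(0.127×0.13×4.82) = 2.136 K/W
R_cav   = 0.17/(0.0433×0.87×4.82) = 0.9363 K/W
1/R_core = 1/R_stud + 1/R_cav → R_core = 0.651 K/W
R_outer = 0.019/(0.171×4.82) = 0.02305 K/W
R_total = 0.6772 K/W
Q = ΔT/R_total = 36/0.6772

Q ≈ 53.2 W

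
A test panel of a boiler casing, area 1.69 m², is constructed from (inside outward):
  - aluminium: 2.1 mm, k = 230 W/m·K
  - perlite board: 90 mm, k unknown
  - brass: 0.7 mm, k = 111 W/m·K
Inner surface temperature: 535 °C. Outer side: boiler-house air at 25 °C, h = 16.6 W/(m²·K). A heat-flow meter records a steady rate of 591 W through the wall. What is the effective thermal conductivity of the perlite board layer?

k ≈ 0.0644 W/(m·K)

Model the wall as resistances in series:
R_aluminium = L/(kA) = 0.0021/(230×1.69) = 5.403×10^-6 K/W
R_brass = L/(kA) = 0.0007/(111×1.69) = 3.732×10^-6 K/W
R_outer film = 1/(h_o·A) = 1/(16.6×1.69) = 0.03565 K/W
Sum of known resistances R_other = 0.03565 K/W
Total R = ΔT/Q = 510/591 = 0.8629 K/W
R_perlite board = R_total − R_other = 0.8273 K/W
k = L/(R·A) = 0.09/(0.8273×1.69)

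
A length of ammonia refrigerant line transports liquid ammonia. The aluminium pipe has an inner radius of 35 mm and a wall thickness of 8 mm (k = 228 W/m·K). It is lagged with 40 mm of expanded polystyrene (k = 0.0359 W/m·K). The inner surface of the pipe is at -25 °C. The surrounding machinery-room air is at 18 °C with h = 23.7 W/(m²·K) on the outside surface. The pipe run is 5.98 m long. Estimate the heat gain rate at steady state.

Q ≈ 85.8 W

Radial resistances (cylindrical: R_cond = ln(r_o/r_i)/(2πkL), R_conv = 1/(h·2πrL)):
R_aluminium pipe wall = ln(43/35)/(2π×228×5.98) = 2.403×10^-5 K/W
R_expanded polystyrene = ln(83/43)/(2π×0.0359×5.98) = 0.4875 K/W
R_outer film = 1/(h_o·2πr_oL) = 1/(23.7×2π×0.083×5.98) = 0.01353 K/W
R_total = 0.5011 K/W
Q = ΔT/R_total = 43/0.5011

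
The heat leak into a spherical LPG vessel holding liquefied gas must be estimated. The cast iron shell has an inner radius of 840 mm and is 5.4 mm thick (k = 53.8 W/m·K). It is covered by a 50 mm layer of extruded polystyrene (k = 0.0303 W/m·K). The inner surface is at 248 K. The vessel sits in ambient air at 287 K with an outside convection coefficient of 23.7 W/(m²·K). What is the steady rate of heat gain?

Radial (spherical) resistances in series:
R_cast iron shell = (1/0.84 − 1/0.8454)/(4π×53.8) = 1.125×10^-5 K/W
R_extruded polystyrene = (1/0.8454 − 1/0.8954)/(4π×0.0303) = 0.1735 K/W
R_outer film = 1/(h·4πr_o²) = 1/(23.7×4π×0.8954²) = 0.004188 K/W
R_total = 0.1777 K/W
Q = ΔT/R_total = 39/0.1777

Q ≈ 220 W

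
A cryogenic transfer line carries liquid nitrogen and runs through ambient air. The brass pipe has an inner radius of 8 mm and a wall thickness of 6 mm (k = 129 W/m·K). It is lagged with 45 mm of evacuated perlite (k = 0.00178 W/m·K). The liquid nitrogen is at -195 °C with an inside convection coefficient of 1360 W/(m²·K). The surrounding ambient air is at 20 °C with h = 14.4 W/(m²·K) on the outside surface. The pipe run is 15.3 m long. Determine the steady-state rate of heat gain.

Per-layer cylindrical resistances, series-summed:
R_inner film = 1/(h_i·2πr₁L) = 1/(1360×2π×0.008×15.3) = 9.561×10^-4 K/W
R_brass pipe wall = ln(14/8)/(2π×129×15.3) = 4.513×10^-5 K/W
R_evacuated perlite = ln(59/14)/(2π×0.00178×15.3) = 8.406 K/W
R_outer film = 1/(h_o·2πr_oL) = 1/(14.4×2π×0.059×15.3) = 0.01224 K/W
R_total = 8.42 K/W
Q = ΔT/R_total = 215/8.42

Q ≈ 25.5 W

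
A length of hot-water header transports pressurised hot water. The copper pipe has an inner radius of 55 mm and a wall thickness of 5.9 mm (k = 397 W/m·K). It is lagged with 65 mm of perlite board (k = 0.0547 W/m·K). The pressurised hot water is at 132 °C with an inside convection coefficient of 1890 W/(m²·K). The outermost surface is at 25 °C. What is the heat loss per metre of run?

q′ ≈ 50.6 W/m

Radial resistances (cylindrical: R_cond = ln(r_o/r_i)/(2πkL), R_conv = 1/(h·2πrL)):
R_inner film = 1/(h_i·2πr₁L) = 1/(1890×2π×0.055×1) = 0.001531 K/W
R_copper pipe wall = ln(60.9/55)/(2π×397×1) = 4.085×10^-5 K/W
R_perlite board = ln(125.9/60.9)/(2π×0.0547×1) = 2.113 K/W
R_total = 2.115 K/W
Q = ΔT/R_total = 107/2.115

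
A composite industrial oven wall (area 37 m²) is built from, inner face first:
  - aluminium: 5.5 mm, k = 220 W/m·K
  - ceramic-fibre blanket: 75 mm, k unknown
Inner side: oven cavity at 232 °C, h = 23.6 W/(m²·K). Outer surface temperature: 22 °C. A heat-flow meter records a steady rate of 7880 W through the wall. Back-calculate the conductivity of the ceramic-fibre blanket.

Thermal resistances in series:
R_inner film = 1/(h_i·A) = 1/(23.6×37) = 0.001145 K/W
R_aluminium = L/(kA) = 0.0055/(220×37) = 6.757×10^-7 K/W
Sum of known resistances R_other = 0.001146 K/W
Total R = ΔT/Q = 210/7880 = 0.02665 K/W
R_ceramic-fibre blanket = R_total − R_other = 0.0255 K/W
k = L/(R·A) = 0.075/(0.0255×37)

k ≈ 0.0795 W/(m·K)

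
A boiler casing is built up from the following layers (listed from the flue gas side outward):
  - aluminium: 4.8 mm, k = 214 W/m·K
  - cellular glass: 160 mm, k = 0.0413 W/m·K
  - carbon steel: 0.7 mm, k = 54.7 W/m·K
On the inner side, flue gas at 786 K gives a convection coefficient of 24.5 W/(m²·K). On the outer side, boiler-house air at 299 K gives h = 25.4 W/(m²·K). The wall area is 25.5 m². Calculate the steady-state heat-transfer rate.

Treating each layer as a thermal resistance in series:
R_inner film = 1/(h_i·A) = 1/(24.5×25.5) = 0.001601 K/W
R_aluminium = L/(kA) = 0.0048/(214×25.5) = 8.796×10^-7 K/W
R_cellular glass = L/(kA) = 0.16/(0.0413×25.5) = 0.1519 K/W
R_carbon steel = L/(kA) = 0.0007/(54.7×25.5) = 5.018×10^-7 K/W
R_outer film = 1/(h_o·A) = 1/(25.4×25.5) = 0.001544 K/W
R_total = 0.1551 K/W
Q = ΔT / R_total = 487 / 0.1551

Q ≈ 3140 W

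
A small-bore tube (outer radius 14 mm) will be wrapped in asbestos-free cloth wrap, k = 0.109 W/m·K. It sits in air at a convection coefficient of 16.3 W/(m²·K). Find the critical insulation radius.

For a cylinder r_cr = k/h = 0.109/16.3
r_cr = 6.69 mm; since the bare radius (14 mm) is above r_cr, any added insulation will reduce heat loss.

r_cr ≈ 6.69 mm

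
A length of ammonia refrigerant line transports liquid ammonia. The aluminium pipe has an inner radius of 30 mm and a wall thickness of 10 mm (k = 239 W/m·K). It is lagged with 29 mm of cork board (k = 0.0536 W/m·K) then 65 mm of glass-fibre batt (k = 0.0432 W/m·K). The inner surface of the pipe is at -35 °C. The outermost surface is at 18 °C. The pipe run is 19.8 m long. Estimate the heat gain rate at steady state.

Q ≈ 258 W

For a radial system each layer contributes R = ln(r_out/r_in)/(2πkL); films add R = 1/(hA).
R_aluminium pipe wall = ln(40/30)/(2π×239×19.8) = 9.675×10^-6 K/W
R_cork board = ln(69/40)/(2π×0.0536×19.8) = 0.08177 K/W
R_glass-fibre batt = ln(134/69)/(2π×0.0432×19.8) = 0.1235 K/W
R_total = 0.2053 K/W
Q = ΔT/R_total = 53/0.2053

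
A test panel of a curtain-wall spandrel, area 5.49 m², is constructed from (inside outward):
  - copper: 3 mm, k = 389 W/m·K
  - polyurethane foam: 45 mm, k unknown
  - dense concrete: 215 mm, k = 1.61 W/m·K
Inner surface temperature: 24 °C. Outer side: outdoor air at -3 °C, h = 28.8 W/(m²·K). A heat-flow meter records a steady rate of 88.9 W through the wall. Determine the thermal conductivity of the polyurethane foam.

k ≈ 0.03 W/(m·K)

Using the resistance-network approach (series):
R_copper = L/(kA) = 0.003/(389×5.49) = 1.405×10^-6 K/W
R_dense concrete = L/(kA) = 0.215/(1.61×5.49) = 0.02432 K/W
R_outer film = 1/(h_o·A) = 1/(28.8×5.49) = 0.006325 K/W
Sum of known resistances R_other = 0.03065 K/W
Total R = ΔT/Q = 27/88.9 = 0.3037 K/W
R_polyurethane foam = R_total − R_other = 0.2731 K/W
k = L/(R·A) = 0.045/(0.2731×5.49)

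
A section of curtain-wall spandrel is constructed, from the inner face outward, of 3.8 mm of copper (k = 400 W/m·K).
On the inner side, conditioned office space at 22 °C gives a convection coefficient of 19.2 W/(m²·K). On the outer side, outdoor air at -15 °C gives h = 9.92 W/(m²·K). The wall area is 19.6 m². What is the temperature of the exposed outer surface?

T ≈ 9.39 °C

Treating each layer as a thermal resistance in series:
R_inner film = 1/(h_i·A) = 1/(19.2×19.6) = 0.002657 K/W
R_copper = L/(kA) = 0.0038/(400×19.6) = 4.847×10^-7 K/W
R_outer film = 1/(h_o·A) = 1/(9.92×19.6) = 0.005143 K/W
R_total = 0.007801 K/W;  Q = ΔT/R_total = 37/0.007801 = 4743 W
T_interface = T_inner − Q·ΣR(inner→interface) = 22 − 4740×0.002658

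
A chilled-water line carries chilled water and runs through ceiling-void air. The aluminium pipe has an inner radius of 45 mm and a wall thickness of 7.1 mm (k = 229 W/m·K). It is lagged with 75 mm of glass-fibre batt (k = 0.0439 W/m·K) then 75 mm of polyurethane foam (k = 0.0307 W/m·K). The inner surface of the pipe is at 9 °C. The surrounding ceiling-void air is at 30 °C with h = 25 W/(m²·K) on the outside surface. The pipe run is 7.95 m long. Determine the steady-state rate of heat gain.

Q ≈ 29.4 W

Radial resistances (cylindrical: R_cond = ln(r_o/r_i)/(2πkL), R_conv = 1/(h·2πrL)):
R_aluminium pipe wall = ln(52.1/45)/(2π×229×7.95) = 1.281×10^-5 K/W
R_glass-fibre batt = ln(127.1/52.1)/(2π×0.0439×7.95) = 0.4067 K/W
R_polyurethane foam = ln(202.1/127.1)/(2π×0.0307×7.95) = 0.3024 K/W
R_outer film = 1/(h_o·2πr_oL) = 1/(25×2π×0.2021×7.95) = 0.003962 K/W
R_total = 0.7131 K/W
Q = ΔT/R_total = 21/0.7131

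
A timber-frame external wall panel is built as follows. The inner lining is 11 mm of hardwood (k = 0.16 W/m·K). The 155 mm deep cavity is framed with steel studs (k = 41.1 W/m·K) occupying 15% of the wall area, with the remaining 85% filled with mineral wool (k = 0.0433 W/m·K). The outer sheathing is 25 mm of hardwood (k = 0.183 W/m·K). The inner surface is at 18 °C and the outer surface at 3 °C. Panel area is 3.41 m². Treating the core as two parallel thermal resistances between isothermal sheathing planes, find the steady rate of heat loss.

Sheathing layers in series; stud and cavity paths in parallel between them.
R_inner = 0.011/(0.16×3.41) = 0.02016 K/W
R_stud  = 0.155/(41.1×0.15×3.41) = 0.007373 K/W
R_cav   = 0.155/(0.0433×0.85×3.41) = 1.235 K/W
1/R_core = 1/R_stud + 1/R_cav → R_core = 0.007329 K/W
R_outer = 0.025/(0.183×3.41) = 0.04006 K/W
R_total = 0.06755 K/W
Q = ΔT/R_total = 15/0.06755

Q ≈ 222 W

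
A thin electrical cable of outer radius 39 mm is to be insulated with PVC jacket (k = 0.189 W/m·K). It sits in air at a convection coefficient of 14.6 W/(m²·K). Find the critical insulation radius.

For a cylinder r_cr = k/h = 0.189/14.6
r_cr = 12.9 mm; since the bare radius (39 mm) is above r_cr, any added insulation will reduce heat loss.

r_cr ≈ 12.9 mm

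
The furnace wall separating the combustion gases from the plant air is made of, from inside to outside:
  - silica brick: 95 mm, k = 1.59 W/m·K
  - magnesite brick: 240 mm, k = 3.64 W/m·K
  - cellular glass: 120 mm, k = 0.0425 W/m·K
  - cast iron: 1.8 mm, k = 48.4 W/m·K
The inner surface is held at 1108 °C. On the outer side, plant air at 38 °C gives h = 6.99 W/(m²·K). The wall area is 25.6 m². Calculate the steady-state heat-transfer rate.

Q ≈ 8860 W

Model the wall as resistances in series:
R_silica brick = L/(kA) = 0.095/(1.59×25.6) = 0.002334 K/W
R_magnesite brick = L/(kA) = 0.24/(3.64×25.6) = 0.002576 K/W
R_cellular glass = L/(kA) = 0.12/(0.0425×25.6) = 0.1103 K/W
R_cast iron = L/(kA) = 0.0018/(48.4×25.6) = 1.453×10^-6 K/W
R_outer film = 1/(h_o·A) = 1/(6.99×25.6) = 0.005588 K/W
R_total = 0.1208 K/W
Q = ΔT / R_total = 1070 / 0.1208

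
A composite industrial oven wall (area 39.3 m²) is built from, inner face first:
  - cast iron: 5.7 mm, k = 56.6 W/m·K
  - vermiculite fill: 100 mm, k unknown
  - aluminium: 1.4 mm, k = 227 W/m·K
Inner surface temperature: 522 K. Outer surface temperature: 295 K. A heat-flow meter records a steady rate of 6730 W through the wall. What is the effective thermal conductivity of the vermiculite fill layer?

Treating each layer as a thermal resistance in series:
R_cast iron = L/(kA) = 0.0057/(56.6×39.3) = 2.563×10^-6 K/W
R_aluminium = L/(kA) = 0.0014/(227×39.3) = 1.569×10^-7 K/W
Sum of known resistances R_other = 2.719×10^-6 K/W
Total R = ΔT/Q = 227/6730 = 0.03373 K/W
R_vermiculite fill = R_total − R_other = 0.03373 K/W
k = L/(R·A) = 0.1/(0.03373×39.3)

k ≈ 0.0754 W/(m·K)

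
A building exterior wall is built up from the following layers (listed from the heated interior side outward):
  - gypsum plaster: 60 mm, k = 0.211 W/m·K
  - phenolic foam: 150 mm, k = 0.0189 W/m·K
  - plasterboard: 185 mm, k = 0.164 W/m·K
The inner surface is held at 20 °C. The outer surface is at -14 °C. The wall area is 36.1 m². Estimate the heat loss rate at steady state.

Thermal resistances in series:
R_gypsum plaster = L/(kA) = 0.06/(0.211×36.1) = 0.007877 K/W
R_phenolic foam = L/(kA) = 0.15/(0.0189×36.1) = 0.2198 K/W
R_plasterboard = L/(kA) = 0.185/(0.164×36.1) = 0.03125 K/W
R_total = 0.259 K/W
Q = ΔT / R_total = 34 / 0.259

Q ≈ 131 W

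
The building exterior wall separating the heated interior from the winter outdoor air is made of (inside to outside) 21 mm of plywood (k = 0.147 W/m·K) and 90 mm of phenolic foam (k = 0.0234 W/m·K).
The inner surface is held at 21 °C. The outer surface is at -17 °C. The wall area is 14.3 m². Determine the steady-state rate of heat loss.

Series thermal resistances:
R_plywood = L/(kA) = 0.021/(0.147×14.3) = 0.00999 K/W
R_phenolic foam = L/(kA) = 0.09/(0.0234×14.3) = 0.269 K/W
R_total = 0.279 K/W
Q = ΔT / R_total = 38 / 0.279

Q ≈ 136 W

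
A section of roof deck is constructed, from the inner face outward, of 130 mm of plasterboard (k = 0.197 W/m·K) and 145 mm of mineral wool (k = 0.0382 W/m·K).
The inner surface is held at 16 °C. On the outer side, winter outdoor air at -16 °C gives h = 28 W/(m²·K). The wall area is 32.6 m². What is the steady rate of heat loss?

Q ≈ 232 W

Treating each layer as a thermal resistance in series:
R_plasterboard = L/(kA) = 0.13/(0.197×32.6) = 0.02024 K/W
R_mineral wool = L/(kA) = 0.145/(0.0382×32.6) = 0.1164 K/W
R_outer film = 1/(h_o·A) = 1/(28×32.6) = 0.001096 K/W
R_total = 0.1378 K/W
Q = ΔT / R_total = 32 / 0.1378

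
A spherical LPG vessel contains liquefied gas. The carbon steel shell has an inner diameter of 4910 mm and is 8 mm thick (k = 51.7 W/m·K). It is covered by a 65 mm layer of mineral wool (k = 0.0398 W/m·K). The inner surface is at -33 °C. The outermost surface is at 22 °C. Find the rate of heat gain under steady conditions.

Q ≈ 2630 W

For a spherical shell R = (1/r₁ − 1/r₂)/(4πk); film R = 1/(h·4πr²). In series:
R_carbon steel shell = (1/2.455 − 1/2.463)/(4π×51.7) = 2.036×10^-6 K/W
R_mineral wool = (1/2.463 − 1/2.528)/(4π×0.0398) = 0.02087 K/W
R_total = 0.02087 K/W
Q = ΔT/R_total = 55/0.02087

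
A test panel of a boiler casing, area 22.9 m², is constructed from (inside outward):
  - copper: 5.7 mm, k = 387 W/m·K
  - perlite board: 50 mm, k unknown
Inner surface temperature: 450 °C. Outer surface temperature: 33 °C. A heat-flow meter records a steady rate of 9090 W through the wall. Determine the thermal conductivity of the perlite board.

k ≈ 0.0476 W/(m·K)

Series thermal resistances:
R_copper = L/(kA) = 0.0057/(387×22.9) = 6.432×10^-7 K/W
Sum of known resistances R_other = 6.432×10^-7 K/W
Total R = ΔT/Q = 417/9090 = 0.04587 K/W
R_perlite board = R_total − R_other = 0.04587 K/W
k = L/(R·A) = 0.05/(0.04587×22.9)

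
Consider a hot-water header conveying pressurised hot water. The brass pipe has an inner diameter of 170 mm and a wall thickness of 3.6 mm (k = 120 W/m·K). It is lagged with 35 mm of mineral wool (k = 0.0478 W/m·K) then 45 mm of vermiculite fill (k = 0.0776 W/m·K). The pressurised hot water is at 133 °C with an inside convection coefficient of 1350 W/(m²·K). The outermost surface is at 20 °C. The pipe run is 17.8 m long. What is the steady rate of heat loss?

Q ≈ 1150 W

Radial resistances (cylindrical: R_cond = ln(r_o/r_i)/(2πkL), R_conv = 1/(h·2πrL)):
R_inner film = 1/(h_i·2πr₁L) = 1/(1350×2π×0.085×17.8) = 7.792×10^-5 K/W
R_brass pipe wall = ln(88.6/85)/(2π×120×17.8) = 3.091×10^-6 K/W
R_mineral wool = ln(123.6/88.6)/(2π×0.0478×17.8) = 0.06227 K/W
R_vermiculite fill = ln(168.6/123.6)/(2π×0.0776×17.8) = 0.03577 K/W
R_total = 0.09813 K/W
Q = ΔT/R_total = 113/0.09813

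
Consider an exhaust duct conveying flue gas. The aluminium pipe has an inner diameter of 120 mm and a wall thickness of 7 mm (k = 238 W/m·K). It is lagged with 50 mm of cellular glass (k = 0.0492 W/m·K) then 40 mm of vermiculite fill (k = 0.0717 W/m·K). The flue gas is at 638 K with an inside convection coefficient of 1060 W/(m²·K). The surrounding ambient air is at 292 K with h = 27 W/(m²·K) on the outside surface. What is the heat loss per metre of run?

q′ ≈ 139 W/m

Treating each annulus and film as a series resistance:
R_inner film = 1/(h_i·2πr₁L) = 1/(1060×2π×0.06×1) = 0.002502 K/W
R_aluminium pipe wall = ln(67/60)/(2π×238×1) = 7.379×10^-5 K/W
R_cellular glass = ln(117/67)/(2π×0.0492×1) = 1.803 K/W
R_vermiculite fill = ln(157/117)/(2π×0.0717×1) = 0.6528 K/W
R_outer film = 1/(h_o·2πr_oL) = 1/(27×2π×0.157×1) = 0.03755 K/W
R_total = 2.496 K/W
Q = ΔT/R_total = 346/2.496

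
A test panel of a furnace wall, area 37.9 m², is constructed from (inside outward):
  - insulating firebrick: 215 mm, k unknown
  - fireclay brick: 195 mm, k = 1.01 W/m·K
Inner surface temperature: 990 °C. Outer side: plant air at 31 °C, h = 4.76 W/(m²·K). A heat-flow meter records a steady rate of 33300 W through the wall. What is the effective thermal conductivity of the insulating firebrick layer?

k ≈ 0.312 W/(m·K)

Using the resistance-network approach (series):
R_fireclay brick = L/(kA) = 0.195/(1.01×37.9) = 0.005094 K/W
R_outer film = 1/(h_o·A) = 1/(4.76×37.9) = 0.005543 K/W
Sum of known resistances R_other = 0.01064 K/W
Total R = ΔT/Q = 959/33300 = 0.0288 K/W
R_insulating firebrick = R_total − R_other = 0.01816 K/W
k = L/(R·A) = 0.215/(0.01816×37.9)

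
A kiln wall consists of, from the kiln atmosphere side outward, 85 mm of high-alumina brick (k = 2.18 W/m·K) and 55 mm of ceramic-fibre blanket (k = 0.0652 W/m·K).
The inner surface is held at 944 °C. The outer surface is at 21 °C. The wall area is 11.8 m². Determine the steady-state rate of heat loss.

Q ≈ 12300 W

Model the wall as resistances in series:
R_high-alumina brick = L/(kA) = 0.085/(2.18×11.8) = 0.003304 K/W
R_ceramic-fibre blanket = L/(kA) = 0.055/(0.0652×11.8) = 0.07149 K/W
R_total = 0.07479 K/W
Q = ΔT / R_total = 923 / 0.07479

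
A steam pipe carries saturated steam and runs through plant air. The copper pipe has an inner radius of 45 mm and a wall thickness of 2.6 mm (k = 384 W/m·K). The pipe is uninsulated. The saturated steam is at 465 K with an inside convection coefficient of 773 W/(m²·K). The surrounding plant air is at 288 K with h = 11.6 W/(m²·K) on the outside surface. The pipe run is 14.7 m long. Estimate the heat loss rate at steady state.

Q ≈ 8890 W

Radial resistances (cylindrical: R_cond = ln(r_o/r_i)/(2πkL), R_conv = 1/(h·2πrL)):
R_inner film = 1/(h_i·2πr₁L) = 1/(773×2π×0.045×14.7) = 3.113×10^-4 K/W
R_copper pipe wall = ln(47.6/45)/(2π×384×14.7) = 1.584×10^-6 K/W
R_outer film = 1/(h_o·2πr_oL) = 1/(11.6×2π×0.0476×14.7) = 0.01961 K/W
R_total = 0.01992 K/W
Q = ΔT/R_total = 177/0.01992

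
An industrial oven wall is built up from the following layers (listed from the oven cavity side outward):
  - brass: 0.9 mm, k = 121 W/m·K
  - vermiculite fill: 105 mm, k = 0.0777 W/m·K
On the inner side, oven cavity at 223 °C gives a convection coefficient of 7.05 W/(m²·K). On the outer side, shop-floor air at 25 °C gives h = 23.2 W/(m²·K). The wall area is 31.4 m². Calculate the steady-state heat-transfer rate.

Series thermal resistances:
R_inner film = 1/(h_i·A) = 1/(7.05×31.4) = 0.004517 K/W
R_brass = L/(kA) = 0.0009/(121×31.4) = 2.369×10^-7 K/W
R_vermiculite fill = L/(kA) = 0.105/(0.0777×31.4) = 0.04304 K/W
R_outer film = 1/(h_o·A) = 1/(23.2×31.4) = 0.001373 K/W
R_total = 0.04893 K/W
Q = ΔT / R_total = 198 / 0.04893

Q ≈ 4050 W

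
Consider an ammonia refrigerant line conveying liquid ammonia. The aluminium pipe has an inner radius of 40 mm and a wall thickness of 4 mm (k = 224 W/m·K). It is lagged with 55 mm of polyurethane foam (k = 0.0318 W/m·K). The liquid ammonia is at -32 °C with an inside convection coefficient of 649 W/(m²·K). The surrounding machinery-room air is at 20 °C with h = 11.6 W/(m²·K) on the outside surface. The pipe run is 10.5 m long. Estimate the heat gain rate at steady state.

Q ≈ 130 W

For a radial system each layer contributes R = ln(r_out/r_in)/(2πkL); films add R = 1/(hA).
R_inner film = 1/(h_i·2πr₁L) = 1/(649×2π×0.04×10.5) = 5.839×10^-4 K/W
R_aluminium pipe wall = ln(44/40)/(2π×224×10.5) = 6.449×10^-6 K/W
R_polyurethane foam = ln(99/44)/(2π×0.0318×10.5) = 0.3865 K/W
R_outer film = 1/(h_o·2πr_oL) = 1/(11.6×2π×0.099×10.5) = 0.0132 K/W
R_total = 0.4003 K/W
Q = ΔT/R_total = 52/0.4003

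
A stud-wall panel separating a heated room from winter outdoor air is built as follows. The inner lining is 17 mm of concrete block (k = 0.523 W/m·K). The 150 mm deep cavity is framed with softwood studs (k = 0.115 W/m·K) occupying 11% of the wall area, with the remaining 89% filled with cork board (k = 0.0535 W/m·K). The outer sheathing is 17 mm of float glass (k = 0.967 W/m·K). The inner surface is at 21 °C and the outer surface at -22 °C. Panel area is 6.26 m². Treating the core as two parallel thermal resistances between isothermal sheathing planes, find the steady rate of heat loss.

Sheathing layers in series; stud and cavity paths in parallel between them.
R_inner = 0.017/(0.523×6.26) = 0.005192 K/W
R_stud  = 0.15/(0.115×0.11×6.26) = 1.894 K/W
R_cav   = 0.15/(0.0535×0.89×6.26) = 0.5032 K/W
1/R_core = 1/R_stud + 1/R_cav → R_core = 0.3976 K/W
R_outer = 0.017/(0.967×6.26) = 0.002808 K/W
R_total = 0.4056 K/W
Q = ΔT/R_total = 43/0.4056

Q ≈ 106 W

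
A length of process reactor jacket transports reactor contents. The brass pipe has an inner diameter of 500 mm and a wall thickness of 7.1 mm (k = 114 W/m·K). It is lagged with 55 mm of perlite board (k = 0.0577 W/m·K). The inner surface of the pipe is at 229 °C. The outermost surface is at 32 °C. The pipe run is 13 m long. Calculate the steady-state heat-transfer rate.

Q ≈ 4790 W

For a radial system each layer contributes R = ln(r_out/r_in)/(2πkL); films add R = 1/(hA).
R_brass pipe wall = ln(257.1/250)/(2π×114×13) = 3.007×10^-6 K/W
R_perlite board = ln(312.1/257.1)/(2π×0.0577×13) = 0.04113 K/W
R_total = 0.04114 K/W
Q = ΔT/R_total = 197/0.04114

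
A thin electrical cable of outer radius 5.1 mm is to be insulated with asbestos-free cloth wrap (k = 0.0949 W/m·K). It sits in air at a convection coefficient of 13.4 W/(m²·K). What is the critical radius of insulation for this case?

r_cr ≈ 7.08 mm

For a cylinder r_cr = k/h = 0.0949/13.4
r_cr = 7.08 mm; since the bare radius (5.1 mm) is below r_cr, adding a thin layer of insulation will *increase* heat loss.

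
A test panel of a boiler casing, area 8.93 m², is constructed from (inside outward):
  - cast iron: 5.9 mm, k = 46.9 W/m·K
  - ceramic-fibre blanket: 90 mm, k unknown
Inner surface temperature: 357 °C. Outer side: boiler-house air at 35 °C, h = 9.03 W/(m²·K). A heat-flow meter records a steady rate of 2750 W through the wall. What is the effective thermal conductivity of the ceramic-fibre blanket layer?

Thermal resistances in series:
R_cast iron = L/(kA) = 0.0059/(46.9×8.93) = 1.409×10^-5 K/W
R_outer film = 1/(h_o·A) = 1/(9.03×8.93) = 0.0124 K/W
Sum of known resistances R_other = 0.01242 K/W
Total R = ΔT/Q = 322/2750 = 0.1171 K/W
R_ceramic-fibre blanket = R_total − R_other = 0.1047 K/W
k = L/(R·A) = 0.09/(0.1047×8.93)

k ≈ 0.0963 W/(m·K)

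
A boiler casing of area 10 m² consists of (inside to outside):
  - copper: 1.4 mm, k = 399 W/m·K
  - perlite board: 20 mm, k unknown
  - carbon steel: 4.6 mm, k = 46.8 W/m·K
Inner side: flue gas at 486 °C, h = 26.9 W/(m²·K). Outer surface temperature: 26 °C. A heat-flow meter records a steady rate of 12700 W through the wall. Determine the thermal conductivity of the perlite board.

k ≈ 0.0616 W/(m·K)

Thermal resistances in series:
R_inner film = 1/(h_i·A) = 1/(26.9×10) = 0.003717 K/W
R_copper = L/(kA) = 0.0014/(399×10) = 3.509×10^-7 K/W
R_carbon steel = L/(kA) = 0.0046/(46.8×10) = 9.829×10^-6 K/W
Sum of known resistances R_other = 0.003728 K/W
Total R = ΔT/Q = 460/12700 = 0.03622 K/W
R_perlite board = R_total − R_other = 0.03249 K/W
k = L/(R·A) = 0.02/(0.03249×10)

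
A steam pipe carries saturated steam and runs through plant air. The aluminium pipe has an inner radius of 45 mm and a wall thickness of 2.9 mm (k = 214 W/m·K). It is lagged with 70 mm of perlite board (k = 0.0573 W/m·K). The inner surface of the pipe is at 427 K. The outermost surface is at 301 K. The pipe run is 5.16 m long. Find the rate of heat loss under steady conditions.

Q ≈ 260 W

Treating each annulus and film as a series resistance:
R_aluminium pipe wall = ln(47.9/45)/(2π×214×5.16) = 9.001×10^-6 K/W
R_perlite board = ln(117.9/47.9)/(2π×0.0573×5.16) = 0.4848 K/W
R_total = 0.4849 K/W
Q = ΔT/R_total = 126/0.4849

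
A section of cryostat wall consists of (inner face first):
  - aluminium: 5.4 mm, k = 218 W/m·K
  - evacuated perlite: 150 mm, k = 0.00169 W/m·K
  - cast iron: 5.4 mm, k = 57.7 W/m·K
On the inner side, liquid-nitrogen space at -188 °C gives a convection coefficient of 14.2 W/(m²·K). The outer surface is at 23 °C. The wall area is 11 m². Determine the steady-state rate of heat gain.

Treating each layer as a thermal resistance in series:
R_inner film = 1/(h_i·A) = 1/(14.2×11) = 0.006402 K/W
R_aluminium = L/(kA) = 0.0054/(218×11) = 2.252×10^-6 K/W
R_evacuated perlite = L/(kA) = 0.15/(0.00169×11) = 8.069 K/W
R_cast iron = L/(kA) = 0.0054/(57.7×11) = 8.508×10^-6 K/W
R_total = 8.075 K/W
Q = ΔT / R_total = 211 / 8.075

Q ≈ 26.1 W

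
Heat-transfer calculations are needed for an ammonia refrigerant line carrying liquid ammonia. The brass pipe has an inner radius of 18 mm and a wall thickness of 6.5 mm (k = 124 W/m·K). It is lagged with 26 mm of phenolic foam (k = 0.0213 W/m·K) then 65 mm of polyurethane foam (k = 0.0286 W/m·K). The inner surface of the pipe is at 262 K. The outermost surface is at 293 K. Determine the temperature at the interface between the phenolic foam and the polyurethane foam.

Per-layer cylindrical resistances, series-summed:
R_brass pipe wall = ln(24.5/18)/(2π×124×1) = 3.957×10^-4 K/W
R_phenolic foam = ln(50.5/24.5)/(2π×0.0213×1) = 5.405 K/W
R_polyurethane foam = ln(115.5/50.5)/(2π×0.0286×1) = 4.604 K/W
R_total = 10.01 K/W
Q = ΔT/R_total = 31/10.01
Q = 3.1 W/m
T_interface = T_inner + Q·ΣR(inner→interface) = 262 + 3.1×5.405

T ≈ 279 K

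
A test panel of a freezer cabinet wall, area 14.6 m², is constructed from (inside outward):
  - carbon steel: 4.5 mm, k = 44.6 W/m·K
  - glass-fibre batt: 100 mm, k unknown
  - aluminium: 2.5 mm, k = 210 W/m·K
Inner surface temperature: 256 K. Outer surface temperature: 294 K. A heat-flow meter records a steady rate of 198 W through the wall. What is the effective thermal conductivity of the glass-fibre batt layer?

Model the wall as resistances in series:
R_carbon steel = L/(kA) = 0.0045/(44.6×14.6) = 6.911×10^-6 K/W
R_aluminium = L/(kA) = 0.0025/(210×14.6) = 8.154×10^-7 K/W
Sum of known resistances R_other = 7.726×10^-6 K/W
Total R = ΔT/Q = 38/198 = 0.1919 K/W
R_glass-fibre batt = R_total − R_other = 0.1919 K/W
k = L/(R·A) = 0.1/(0.1919×14.6)

k ≈ 0.0357 W/(m·K)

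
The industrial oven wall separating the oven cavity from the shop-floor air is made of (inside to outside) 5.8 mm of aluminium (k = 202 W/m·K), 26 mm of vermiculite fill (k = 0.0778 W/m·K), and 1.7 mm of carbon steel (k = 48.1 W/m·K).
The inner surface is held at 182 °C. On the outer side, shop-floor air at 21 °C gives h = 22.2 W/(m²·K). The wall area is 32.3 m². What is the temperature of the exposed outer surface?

Series thermal resistances:
R_aluminium = L/(kA) = 0.0058/(202×32.3) = 8.889×10^-7 K/W
R_vermiculite fill = L/(kA) = 0.026/(0.0778×32.3) = 0.01035 K/W
R_carbon steel = L/(kA) = 0.0017/(48.1×32.3) = 1.094×10^-6 K/W
R_outer film = 1/(h_o·A) = 1/(22.2×32.3) = 0.001395 K/W
R_total = 0.01174 K/W;  Q = ΔT/R_total = 161/0.01174 = 13710 W
T_interface = T_inner − Q·ΣR(inner→interface) = 182 − 13700×0.01035

T ≈ 40.1 °C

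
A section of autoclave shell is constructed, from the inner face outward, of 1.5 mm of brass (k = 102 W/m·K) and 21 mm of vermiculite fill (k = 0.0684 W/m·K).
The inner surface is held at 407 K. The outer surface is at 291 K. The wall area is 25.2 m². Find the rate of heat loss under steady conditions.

Q ≈ 9520 W

Model the wall as resistances in series:
R_brass = L/(kA) = 0.0015/(102×25.2) = 5.836×10^-7 K/W
R_vermiculite fill = L/(kA) = 0.021/(0.0684×25.2) = 0.01218 K/W
R_total = 0.01218 K/W
Q = ΔT / R_total = 116 / 0.01218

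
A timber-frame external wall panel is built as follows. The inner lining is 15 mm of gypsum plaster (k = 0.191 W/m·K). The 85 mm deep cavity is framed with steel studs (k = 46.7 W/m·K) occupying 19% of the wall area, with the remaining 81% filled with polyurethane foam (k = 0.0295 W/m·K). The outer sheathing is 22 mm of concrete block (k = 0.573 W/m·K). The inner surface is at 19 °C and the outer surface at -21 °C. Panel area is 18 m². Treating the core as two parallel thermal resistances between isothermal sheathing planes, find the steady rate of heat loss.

Sheathing layers in series; stud and cavity paths in parallel between them.
R_inner = 0.015/(0.191×18) = 0.004363 K/W
R_stud  = 0.085/(46.7×0.19×18) = 5.322×10^-4 K/W
R_cav   = 0.085/(0.0295×0.81×18) = 0.1976 K/W
1/R_core = 1/R_stud + 1/R_cav → R_core = 5.308×10^-4 K/W
R_outer = 0.022/(0.573×18) = 0.002133 K/W
R_total = 0.007027 K/W
Q = ΔT/R_total = 40/0.007027

Q ≈ 5690 W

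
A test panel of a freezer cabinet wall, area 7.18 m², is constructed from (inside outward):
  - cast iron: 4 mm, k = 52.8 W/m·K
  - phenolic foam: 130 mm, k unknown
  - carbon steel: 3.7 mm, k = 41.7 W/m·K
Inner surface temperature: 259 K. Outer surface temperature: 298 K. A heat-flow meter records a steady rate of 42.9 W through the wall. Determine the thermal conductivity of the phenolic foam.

Series thermal resistances:
R_cast iron = L/(kA) = 0.004/(52.8×7.18) = 1.055×10^-5 K/W
R_carbon steel = L/(kA) = 0.0037/(41.7×7.18) = 1.236×10^-5 K/W
Sum of known resistances R_other = 2.291×10^-5 K/W
Total R = ΔT/Q = 39/42.9 = 0.9091 K/W
R_phenolic foam = R_total − R_other = 0.9091 K/W
k = L/(R·A) = 0.13/(0.9091×7.18)

k ≈ 0.0199 W/(m·K)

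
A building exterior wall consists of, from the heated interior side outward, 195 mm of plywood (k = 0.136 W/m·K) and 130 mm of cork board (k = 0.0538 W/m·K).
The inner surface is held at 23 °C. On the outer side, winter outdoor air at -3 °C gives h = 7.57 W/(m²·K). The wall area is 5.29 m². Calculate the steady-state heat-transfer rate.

Q ≈ 34.5 W

Using the resistance-network approach (series):
R_plywood = L/(kA) = 0.195/(0.136×5.29) = 0.271 K/W
R_cork board = L/(kA) = 0.13/(0.0538×5.29) = 0.4568 K/W
R_outer film = 1/(h_o·A) = 1/(7.57×5.29) = 0.02497 K/W
R_total = 0.7528 K/W
Q = ΔT / R_total = 26 / 0.7528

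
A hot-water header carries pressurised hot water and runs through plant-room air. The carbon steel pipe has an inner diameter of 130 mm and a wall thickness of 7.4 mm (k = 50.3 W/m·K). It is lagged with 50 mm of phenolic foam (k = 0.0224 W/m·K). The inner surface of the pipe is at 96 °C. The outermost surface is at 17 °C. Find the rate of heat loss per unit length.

q′ ≈ 21.2 W/m

Radial resistances (cylindrical: R_cond = ln(r_o/r_i)/(2πkL), R_conv = 1/(h·2πrL)):
R_carbon steel pipe wall = ln(72.4/65)/(2π×50.3×1) = 3.412×10^-4 K/W
R_phenolic foam = ln(122.4/72.4)/(2π×0.0224×1) = 3.731 K/W
R_total = 3.731 K/W
Q = ΔT/R_total = 79/3.731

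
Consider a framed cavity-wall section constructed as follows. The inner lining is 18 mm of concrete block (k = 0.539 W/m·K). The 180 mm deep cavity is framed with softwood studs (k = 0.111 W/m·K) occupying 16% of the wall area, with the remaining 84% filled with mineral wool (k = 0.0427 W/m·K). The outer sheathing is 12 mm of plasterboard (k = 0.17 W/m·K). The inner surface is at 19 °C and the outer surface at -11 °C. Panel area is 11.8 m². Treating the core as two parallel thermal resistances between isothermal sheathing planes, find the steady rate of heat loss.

Sheathing layers in series; stud and cavity paths in parallel between them.
R_inner = 0.018/(0.539×11.8) = 0.00283 K/W
R_stud  = 0.18/(0.111×0.16×11.8) = 0.8589 K/W
R_cav   = 0.18/(0.0427×0.84×11.8) = 0.4253 K/W
1/R_core = 1/R_stud + 1/R_cav → R_core = 0.2844 K/W
R_outer = 0.012/(0.17×11.8) = 0.005982 K/W
R_total = 0.2933 K/W
Q = ΔT/R_total = 30/0.2933

Q ≈ 102 W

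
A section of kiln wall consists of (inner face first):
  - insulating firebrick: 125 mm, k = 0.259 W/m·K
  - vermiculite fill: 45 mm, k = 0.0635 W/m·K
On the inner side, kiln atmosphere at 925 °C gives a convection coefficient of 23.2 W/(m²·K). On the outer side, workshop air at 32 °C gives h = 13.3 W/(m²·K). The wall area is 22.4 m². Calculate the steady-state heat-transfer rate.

Q ≈ 15300 W

Using the resistance-network approach (series):
R_inner film = 1/(h_i·A) = 1/(23.2×22.4) = 0.001924 K/W
R_insulating firebrick = L/(kA) = 0.125/(0.259×22.4) = 0.02155 K/W
R_vermiculite fill = L/(kA) = 0.045/(0.0635×22.4) = 0.03164 K/W
R_outer film = 1/(h_o·A) = 1/(13.3×22.4) = 0.003357 K/W
R_total = 0.05846 K/W
Q = ΔT / R_total = 893 / 0.05846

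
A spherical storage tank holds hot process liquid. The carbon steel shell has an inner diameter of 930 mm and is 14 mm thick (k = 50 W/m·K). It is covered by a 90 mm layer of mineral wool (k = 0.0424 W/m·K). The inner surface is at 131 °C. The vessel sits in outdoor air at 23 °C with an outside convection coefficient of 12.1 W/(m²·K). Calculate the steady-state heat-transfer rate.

Radial (spherical) resistances in series:
R_carbon steel shell = (1/0.465 − 1/0.479)/(4π×50) = 1×10^-4 K/W
R_mineral wool = (1/0.479 − 1/0.569)/(4π×0.0424) = 0.6198 K/W
R_outer film = 1/(h·4πr_o²) = 1/(12.1×4π×0.569²) = 0.02031 K/W
R_total = 0.6402 K/W
Q = ΔT/R_total = 108/0.6402

Q ≈ 169 W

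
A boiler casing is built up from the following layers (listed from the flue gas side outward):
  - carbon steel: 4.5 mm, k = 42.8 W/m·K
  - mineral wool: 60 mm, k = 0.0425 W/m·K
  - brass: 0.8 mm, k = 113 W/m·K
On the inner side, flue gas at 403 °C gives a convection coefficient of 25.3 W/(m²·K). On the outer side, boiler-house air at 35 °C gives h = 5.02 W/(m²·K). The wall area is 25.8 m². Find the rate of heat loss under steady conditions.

Q ≈ 5750 W

Using the resistance-network approach (series):
R_inner film = 1/(h_i·A) = 1/(25.3×25.8) = 0.001532 K/W
R_carbon steel = L/(kA) = 0.0045/(42.8×25.8) = 4.075×10^-6 K/W
R_mineral wool = L/(kA) = 0.06/(0.0425×25.8) = 0.05472 K/W
R_brass = L/(kA) = 0.0008/(113×25.8) = 2.744×10^-7 K/W
R_outer film = 1/(h_o·A) = 1/(5.02×25.8) = 0.007721 K/W
R_total = 0.06398 K/W
Q = ΔT / R_total = 368 / 0.06398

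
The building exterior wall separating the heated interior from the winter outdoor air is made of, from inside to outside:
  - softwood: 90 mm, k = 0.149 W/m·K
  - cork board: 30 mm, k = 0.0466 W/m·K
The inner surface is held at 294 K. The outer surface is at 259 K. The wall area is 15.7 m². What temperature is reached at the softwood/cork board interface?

T ≈ 277 K

Model the wall as resistances in series:
R_softwood = L/(kA) = 0.09/(0.149×15.7) = 0.03847 K/W
R_cork board = L/(kA) = 0.03/(0.0466×15.7) = 0.041 K/W
R_total = 0.07948 K/W;  Q = ΔT/R_total = 35/0.07948 = 440.4 W
T_interface = T_inner − Q·ΣR(inner→interface) = 294 − 440×0.03847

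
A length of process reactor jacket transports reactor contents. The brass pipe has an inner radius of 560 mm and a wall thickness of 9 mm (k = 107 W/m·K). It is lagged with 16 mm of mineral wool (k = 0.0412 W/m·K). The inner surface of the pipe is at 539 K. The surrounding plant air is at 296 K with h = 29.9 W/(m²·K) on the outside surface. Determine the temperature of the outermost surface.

T ≈ 315 K

Radial resistances (cylindrical: R_cond = ln(r_o/r_i)/(2πkL), R_conv = 1/(h·2πrL)):
R_brass pipe wall = ln(569/560)/(2π×107×1) = 2.372×10^-5 K/W
R_mineral wool = ln(585/569)/(2π×0.0412×1) = 0.1071 K/W
R_outer film = 1/(h_o·2πr_oL) = 1/(29.9×2π×0.585×1) = 0.009099 K/W
R_total = 0.1162 K/W
Q = ΔT/R_total = 243/0.1162
Q = 2090 W/m
T_interface = T_inner − Q·ΣR(inner→interface) = 539 − 2090×0.1071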